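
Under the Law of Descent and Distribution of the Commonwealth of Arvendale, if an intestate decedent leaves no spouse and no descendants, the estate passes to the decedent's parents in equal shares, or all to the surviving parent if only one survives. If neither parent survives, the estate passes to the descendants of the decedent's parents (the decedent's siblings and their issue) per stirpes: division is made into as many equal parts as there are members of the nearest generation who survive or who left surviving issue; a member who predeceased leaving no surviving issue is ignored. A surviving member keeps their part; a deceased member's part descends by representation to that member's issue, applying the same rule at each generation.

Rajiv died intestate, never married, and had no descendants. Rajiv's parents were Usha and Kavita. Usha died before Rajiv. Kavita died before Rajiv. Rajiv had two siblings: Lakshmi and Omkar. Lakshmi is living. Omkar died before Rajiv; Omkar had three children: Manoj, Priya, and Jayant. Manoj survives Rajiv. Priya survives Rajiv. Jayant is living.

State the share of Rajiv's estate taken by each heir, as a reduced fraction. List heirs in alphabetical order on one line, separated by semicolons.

Jayant 1/6; Lakshmi 1/2; Manoj 1/6; Priya 1/6

Neither parent survives and there are no descendants, so the estate passes to Rajiv's siblings and their issue per stirpes.
The estate is divided into 2 equal shares of 1/2 among Lakshmi, Omkar.
Lakshmi is living and takes 1/2.
Omkar predeceased; the 1/2 allotted to Omkar's branch passes to Omkar's issue by representation.
The 1/2 is divided into 3 equal shares of 1/6 among Manoj, Priya, Jayant.
Manoj is living and takes 1/6.
Priya is living and takes 1/6.
Jayant is living and takes 1/6.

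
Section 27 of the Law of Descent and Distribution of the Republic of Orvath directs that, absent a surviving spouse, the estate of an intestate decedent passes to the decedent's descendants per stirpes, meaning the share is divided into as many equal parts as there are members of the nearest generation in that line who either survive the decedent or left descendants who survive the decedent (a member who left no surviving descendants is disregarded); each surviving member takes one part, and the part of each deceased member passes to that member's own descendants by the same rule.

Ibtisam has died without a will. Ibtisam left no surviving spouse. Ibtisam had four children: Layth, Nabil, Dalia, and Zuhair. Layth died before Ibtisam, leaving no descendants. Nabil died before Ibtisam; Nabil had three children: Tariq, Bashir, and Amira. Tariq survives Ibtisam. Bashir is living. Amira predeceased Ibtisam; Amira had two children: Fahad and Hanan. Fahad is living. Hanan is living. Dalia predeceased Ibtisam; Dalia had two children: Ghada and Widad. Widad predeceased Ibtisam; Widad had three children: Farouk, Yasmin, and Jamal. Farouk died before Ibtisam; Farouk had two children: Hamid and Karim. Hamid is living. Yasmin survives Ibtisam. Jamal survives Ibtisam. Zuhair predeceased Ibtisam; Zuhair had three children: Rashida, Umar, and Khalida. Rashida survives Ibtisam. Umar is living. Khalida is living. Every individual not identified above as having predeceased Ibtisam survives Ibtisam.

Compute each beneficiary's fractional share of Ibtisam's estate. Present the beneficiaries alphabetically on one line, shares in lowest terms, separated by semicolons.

There is no surviving spouse, so the entire estate passes to Ibtisam's descendants per stirpes.
Layth left no surviving issue, so that branch lapses and is disregarded.
The estate is divided into 3 equal shares of 1/3 among Nabil, Dalia, Zuhair.
Nabil predeceased; the 1/3 allotted to Nabil's branch passes to Nabil's issue by representation.
The 1/3 is divided into 3 equal shares of 1/9 among Tariq, Bashir, Amira.
Tariq is living and takes 1/9.
Bashir is living and takes 1/9.
Amira predeceased; the 1/9 allotted to Amira's branch passes to Amira's issue by representation.
The 1/9 is divided into 2 equal shares of 1/18 among Fahad, Hanan.
Fahad is living and takes 1/18.
Hanan is living and takes 1/18.
Dalia predeceased; the 1/3 allotted to Dalia's branch passes to Dalia's issue by representation.
The 1/3 is divided into 2 equal shares of 1/6 among Ghada, Widad.
Ghada is living and takes 1/6.
Widad predeceased; the 1/6 allotted to Widad's branch passes to Widad's issue by representation.
The 1/6 is divided into 3 equal shares of 1/18 among Farouk, Yasmin, Jamal.
Farouk predeceased; the 1/18 allotted to Farouk's branch passes to Farouk's issue by representation.
The 1/18 is divided into 2 equal shares of 1/36 among Hamid, Karim.
Hamid is living and takes 1/36.
Karim is living and takes 1/36.
Yasmin is living and takes 1/18.
Jamal is living and takes 1/18.
Zuhair predeceased; the 1/3 allotted to Zuhair's branch passes to Zuhair's issue by representation.
The 1/3 is divided into 3 equal shares of 1/9 among Rashida, Umar, Khalida.
Rashida is living and takes 1/9.
Umar is living and takes 1/9.
Khalida is living and takes 1/9.

Bashir 1/9; Fahad 1/18; Ghada 1/6; Hamid 1/36; Hanan 1/18; Jamal 1/18; Karim 1/36; Khalida 1/9; Rashida 1/9; Tariq 1/9; Umar 1/9; Yasmin 1/18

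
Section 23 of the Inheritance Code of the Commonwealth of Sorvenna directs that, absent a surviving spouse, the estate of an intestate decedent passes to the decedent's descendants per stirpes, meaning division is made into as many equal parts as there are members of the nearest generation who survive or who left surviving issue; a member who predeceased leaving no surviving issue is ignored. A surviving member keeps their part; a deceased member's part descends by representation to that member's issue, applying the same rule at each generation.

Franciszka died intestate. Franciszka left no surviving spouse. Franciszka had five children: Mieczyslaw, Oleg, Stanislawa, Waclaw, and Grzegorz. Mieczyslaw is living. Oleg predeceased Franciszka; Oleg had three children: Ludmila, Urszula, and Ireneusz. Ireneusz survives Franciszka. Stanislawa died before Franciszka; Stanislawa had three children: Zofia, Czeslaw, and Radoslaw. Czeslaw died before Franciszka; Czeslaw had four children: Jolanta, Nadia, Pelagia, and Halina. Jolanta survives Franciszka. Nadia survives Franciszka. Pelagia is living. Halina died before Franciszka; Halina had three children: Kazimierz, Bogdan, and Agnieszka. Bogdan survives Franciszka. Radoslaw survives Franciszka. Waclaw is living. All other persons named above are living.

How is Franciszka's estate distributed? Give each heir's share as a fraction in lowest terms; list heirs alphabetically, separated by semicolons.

Agnieszka 1/180; Bogdan 1/180; Grzegorz 1/5; Ireneusz 1/15; Jolanta 1/60; Kazimierz 1/180; Ludmila 1/15; Mieczyslaw 1/5; Nadia 1/60; Pelagia 1/60; Radoslaw 1/15; Urszula 1/15; Waclaw 1/5; Zofia 1/15

There is no surviving spouse, so the entire estate passes to Franciszka's descendants per stirpes.
The estate is divided into 5 equal shares of 1/5 among Mieczyslaw, Oleg, Stanislawa, Waclaw, Grzegorz.
Mieczyslaw is living and takes 1/5.
Oleg predeceased; the 1/5 allotted to Oleg's branch passes to Oleg's issue by representation.
The 1/5 is divided into 3 equal shares of 1/15 among Ludmila, Urszula, Ireneusz.
Ludmila is living and takes 1/15.
Urszula is living and takes 1/15.
Ireneusz is living and takes 1/15.
Stanislawa predeceased; the 1/5 allotted to Stanislawa's branch passes to Stanislawa's issue by representation.
The 1/5 is divided into 3 equal shares of 1/15 among Zofia, Czeslaw, Radoslaw.
Zofia is living and takes 1/15.
Czeslaw predeceased; the 1/15 allotted to Czeslaw's branch passes to Czeslaw's issue by representation.
The 1/15 is divided into 4 equal shares of 1/60 among Jolanta, Nadia, Pelagia, Halina.
Jolanta is living and takes 1/60.
Nadia is living and takes 1/60.
Pelagia is living and takes 1/60.
Halina predeceased; the 1/60 allotted to Halina's branch passes to Halina's issue by representation.
The 1/60 is divided into 3 equal shares of 1/180 among Kazimierz, Bogdan, Agnieszka.
Kazimierz is living and takes 1/180.
Bogdan is living and takes 1/180.
Agnieszka is living and takes 1/180.
Radoslaw is living and takes 1/15.
Waclaw is living and takes 1/5.
Grzegorz is living and takes 1/5.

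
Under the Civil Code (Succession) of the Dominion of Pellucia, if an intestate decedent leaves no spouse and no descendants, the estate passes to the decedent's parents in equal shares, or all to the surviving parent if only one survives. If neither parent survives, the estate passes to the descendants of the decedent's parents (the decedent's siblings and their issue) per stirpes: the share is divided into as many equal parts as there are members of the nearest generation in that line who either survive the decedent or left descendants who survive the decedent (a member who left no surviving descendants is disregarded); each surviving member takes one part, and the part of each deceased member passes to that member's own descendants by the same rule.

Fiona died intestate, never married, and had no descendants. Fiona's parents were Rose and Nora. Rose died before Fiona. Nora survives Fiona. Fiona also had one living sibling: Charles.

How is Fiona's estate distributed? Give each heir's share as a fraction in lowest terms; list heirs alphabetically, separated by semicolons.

Only one parent, Nora, survives, so Nora takes the entire estate. The siblings take nothing because a surviving parent has priority.

Nora 1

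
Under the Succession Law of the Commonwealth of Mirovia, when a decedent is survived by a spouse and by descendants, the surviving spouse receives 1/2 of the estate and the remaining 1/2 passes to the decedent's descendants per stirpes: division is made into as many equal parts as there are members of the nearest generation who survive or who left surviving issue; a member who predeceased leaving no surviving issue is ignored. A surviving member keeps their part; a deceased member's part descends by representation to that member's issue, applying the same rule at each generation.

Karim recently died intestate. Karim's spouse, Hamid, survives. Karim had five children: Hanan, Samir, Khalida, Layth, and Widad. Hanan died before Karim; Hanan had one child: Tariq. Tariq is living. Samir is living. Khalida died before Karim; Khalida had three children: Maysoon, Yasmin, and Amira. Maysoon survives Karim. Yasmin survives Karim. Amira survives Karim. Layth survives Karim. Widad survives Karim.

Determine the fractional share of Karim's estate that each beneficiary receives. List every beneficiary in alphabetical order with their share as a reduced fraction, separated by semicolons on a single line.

Amira 1/30; Hamid 1/2; Layth 1/10; Maysoon 1/30; Samir 1/10; Tariq 1/10; Widad 1/10; Yasmin 1/30

Hamid, as surviving spouse, takes 1/2.
The remaining 1/2 passes to Karim's descendants per stirpes.
The 1/2 is divided into 5 equal shares of 1/10 among Hanan, Samir, Khalida, Layth, Widad.
Hanan predeceased; the 1/10 allotted to Hanan's branch passes to Hanan's issue by representation.
Tariq is the sole taker at this level and receives the full 1/10.
Samir is living and takes 1/10.
Khalida predeceased; the 1/10 allotted to Khalida's branch passes to Khalida's issue by representation.
The 1/10 is divided into 3 equal shares of 1/30 among Maysoon, Yasmin, Amira.
Maysoon is living and takes 1/30.
Yasmin is living and takes 1/30.
Amira is living and takes 1/30.
Layth is living and takes 1/10.
Widad is living and takes 1/10.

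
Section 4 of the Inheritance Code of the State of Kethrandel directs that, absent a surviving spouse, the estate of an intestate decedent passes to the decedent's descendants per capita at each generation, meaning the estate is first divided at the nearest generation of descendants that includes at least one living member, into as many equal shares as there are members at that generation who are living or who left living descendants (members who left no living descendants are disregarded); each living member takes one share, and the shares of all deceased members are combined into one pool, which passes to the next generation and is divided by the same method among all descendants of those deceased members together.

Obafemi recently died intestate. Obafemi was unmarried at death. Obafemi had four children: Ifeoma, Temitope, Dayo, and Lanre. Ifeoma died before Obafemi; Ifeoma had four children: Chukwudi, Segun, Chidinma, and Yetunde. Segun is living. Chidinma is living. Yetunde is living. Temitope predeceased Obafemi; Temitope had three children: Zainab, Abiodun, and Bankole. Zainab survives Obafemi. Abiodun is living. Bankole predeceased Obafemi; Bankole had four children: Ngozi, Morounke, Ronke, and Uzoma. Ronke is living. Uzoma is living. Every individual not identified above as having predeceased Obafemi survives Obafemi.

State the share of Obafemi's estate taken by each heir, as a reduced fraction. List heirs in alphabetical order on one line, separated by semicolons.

Abiodun 1/14; Chidinma 1/14; Chukwudi 1/14; Dayo 1/4; Lanre 1/4; Morounke 1/56; Ngozi 1/56; Ronke 1/56; Segun 1/14; Uzoma 1/56; Yetunde 1/14; Zainab 1/14

There is no surviving spouse, so the entire estate passes to Obafemi's descendants per capita at each generation.
At generation 1 (Ifeoma, Temitope, Dayo, Lanre) there are 4 shares of (1)/4 = 1/4 each.
Living: Dayo and Lanre — each takes 1/4.
Deceased: Ifeoma and Temitope. Their combined 1/2 is pooled and carried to generation 2.
At generation 2 (Chukwudi, Segun, Chidinma, Yetunde, Zainab, Abiodun, Bankole) there are 7 shares of (1/2)/7 = 1/14 each.
Living: Chukwudi, Segun, Chidinma, Yetunde, Zainab, and Abiodun — each takes 1/14.
Deceased: Bankole. That 1/14 share is carried to generation 3.
At generation 3 (Ngozi, Morounke, Ronke, Uzoma) there are 4 shares of (1/14)/4 = 1/56 each.
Living: Ngozi, Morounke, Ronke, and Uzoma — each takes 1/56.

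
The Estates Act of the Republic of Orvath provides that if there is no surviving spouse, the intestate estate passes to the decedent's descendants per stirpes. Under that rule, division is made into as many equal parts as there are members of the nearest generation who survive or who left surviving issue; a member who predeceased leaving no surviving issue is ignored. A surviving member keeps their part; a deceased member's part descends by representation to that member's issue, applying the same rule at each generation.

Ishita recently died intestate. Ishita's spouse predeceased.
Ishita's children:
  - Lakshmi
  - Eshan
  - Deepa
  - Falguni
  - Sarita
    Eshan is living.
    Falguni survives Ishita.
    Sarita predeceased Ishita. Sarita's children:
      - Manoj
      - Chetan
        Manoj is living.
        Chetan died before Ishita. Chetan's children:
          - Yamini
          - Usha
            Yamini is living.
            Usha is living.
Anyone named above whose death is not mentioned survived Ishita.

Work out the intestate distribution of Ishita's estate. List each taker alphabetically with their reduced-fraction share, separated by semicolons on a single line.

There is no surviving spouse, so the entire estate passes to Ishita's descendants per stirpes.
The estate is divided into 5 equal shares of 1/5 among Lakshmi, Eshan, Deepa, Falguni, Sarita.
Lakshmi is living and takes 1/5.
Eshan is living and takes 1/5.
Deepa is living and takes 1/5.
Falguni is living and takes 1/5.
Sarita predeceased; the 1/5 allotted to Sarita's branch passes to Sarita's issue by representation.
The 1/5 is divided into 2 equal shares of 1/10 among Manoj, Chetan.
Manoj is living and takes 1/10.
Chetan predeceased; the 1/10 allotted to Chetan's branch passes to Chetan's issue by representation.
The 1/10 is divided into 2 equal shares of 1/20 among Yamini, Usha.
Yamini is living and takes 1/20.
Usha is living and takes 1/20.

Deepa 1/5; Eshan 1/5; Falguni 1/5; Lakshmi 1/5; Manoj 1/10; Usha 1/20; Yamini 1/20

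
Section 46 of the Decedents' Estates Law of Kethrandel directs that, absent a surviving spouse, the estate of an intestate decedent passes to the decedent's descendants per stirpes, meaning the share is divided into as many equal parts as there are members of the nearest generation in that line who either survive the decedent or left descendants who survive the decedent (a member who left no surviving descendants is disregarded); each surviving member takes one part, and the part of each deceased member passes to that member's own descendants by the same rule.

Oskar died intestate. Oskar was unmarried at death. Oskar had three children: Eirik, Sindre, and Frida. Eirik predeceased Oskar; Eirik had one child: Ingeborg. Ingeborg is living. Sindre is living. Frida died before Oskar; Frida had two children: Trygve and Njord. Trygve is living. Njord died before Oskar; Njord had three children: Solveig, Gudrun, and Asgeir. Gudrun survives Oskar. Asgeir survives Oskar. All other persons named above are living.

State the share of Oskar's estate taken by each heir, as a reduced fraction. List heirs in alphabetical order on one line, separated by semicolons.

There is no surviving spouse, so the entire estate passes to Oskar's descendants per stirpes.
The estate is divided into 3 equal shares of 1/3 among Eirik, Sindre, Frida.
Eirik predeceased; the 1/3 allotted to Eirik's branch passes to Eirik's issue by representation.
Ingeborg is the sole taker at this level and receives the full 1/3.
Sindre is living and takes 1/3.
Frida predeceased; the 1/3 allotted to Frida's branch passes to Frida's issue by representation.
The 1/3 is divided into 2 equal shares of 1/6 among Trygve, Njord.
Trygve is living and takes 1/6.
Njord predeceased; the 1/6 allotted to Njord's branch passes to Njord's issue by representation.
The 1/6 is divided into 3 equal shares of 1/18 among Solveig, Gudrun, Asgeir.
Solveig is living and takes 1/18.
Gudrun is living and takes 1/18.
Asgeir is living and takes 1/18.

Asgeir 1/18; Gudrun 1/18; Ingeborg 1/3; Sindre 1/3; Solveig 1/18; Trygve 1/6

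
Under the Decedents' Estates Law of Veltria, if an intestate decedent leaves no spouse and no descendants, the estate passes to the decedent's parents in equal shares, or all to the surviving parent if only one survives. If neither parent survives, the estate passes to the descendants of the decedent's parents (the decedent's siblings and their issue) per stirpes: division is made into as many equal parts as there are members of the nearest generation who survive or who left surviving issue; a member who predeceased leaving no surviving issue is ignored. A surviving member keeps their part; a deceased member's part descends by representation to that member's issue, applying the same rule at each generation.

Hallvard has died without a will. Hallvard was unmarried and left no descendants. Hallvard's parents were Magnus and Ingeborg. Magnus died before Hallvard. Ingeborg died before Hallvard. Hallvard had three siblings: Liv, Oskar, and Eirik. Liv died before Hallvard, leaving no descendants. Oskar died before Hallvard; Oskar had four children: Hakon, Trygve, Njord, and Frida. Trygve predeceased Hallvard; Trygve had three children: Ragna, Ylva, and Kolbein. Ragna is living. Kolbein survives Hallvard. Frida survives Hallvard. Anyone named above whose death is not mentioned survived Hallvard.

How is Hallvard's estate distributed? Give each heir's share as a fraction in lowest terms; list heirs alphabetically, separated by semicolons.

Neither parent survives and there are no descendants, so the estate passes to Hallvard's siblings and their issue per stirpes.
Liv left no surviving issue, so that branch lapses and is disregarded.
The estate is divided into 2 equal shares of 1/2 among Oskar, Eirik.
Oskar predeceased; the 1/2 allotted to Oskar's branch passes to Oskar's issue by representation.
The 1/2 is divided into 4 equal shares of 1/8 among Hakon, Trygve, Njord, Frida.
Hakon is living and takes 1/8.
Trygve predeceased; the 1/8 allotted to Trygve's branch passes to Trygve's issue by representation.
The 1/8 is divided into 3 equal shares of 1/24 among Ragna, Ylva, Kolbein.
Ragna is living and takes 1/24.
Ylva is living and takes 1/24.
Kolbein is living and takes 1/24.
Njord is living and takes 1/8.
Frida is living and takes 1/8.
Eirik is living and takes 1/2.

Eirik 1/2; Frida 1/8; Hakon 1/8; Kolbein 1/24; Njord 1/8; Ragna 1/24; Ylva 1/24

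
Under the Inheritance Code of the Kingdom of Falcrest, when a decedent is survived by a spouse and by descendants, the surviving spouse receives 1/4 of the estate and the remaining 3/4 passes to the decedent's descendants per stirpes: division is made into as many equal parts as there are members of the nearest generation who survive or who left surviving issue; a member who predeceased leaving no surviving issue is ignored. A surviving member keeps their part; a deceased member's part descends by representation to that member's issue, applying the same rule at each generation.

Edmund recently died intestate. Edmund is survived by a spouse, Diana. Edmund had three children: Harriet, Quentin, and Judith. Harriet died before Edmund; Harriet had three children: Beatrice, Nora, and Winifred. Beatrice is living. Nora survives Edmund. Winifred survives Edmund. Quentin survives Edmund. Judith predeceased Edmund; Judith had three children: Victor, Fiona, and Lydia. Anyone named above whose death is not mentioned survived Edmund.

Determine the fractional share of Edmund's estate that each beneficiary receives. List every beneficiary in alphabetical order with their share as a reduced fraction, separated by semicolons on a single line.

Diana, as surviving spouse, takes 1/4.
The remaining 3/4 passes to Edmund's descendants per stirpes.
The 3/4 is divided into 3 equal shares of 1/4 among Harriet, Quentin, Judith.
Harriet predeceased; the 1/4 allotted to Harriet's branch passes to Harriet's issue by representation.
The 1/4 is divided into 3 equal shares of 1/12 among Beatrice, Nora, Winifred.
Beatrice is living and takes 1/12.
Nora is living and takes 1/12.
Winifred is living and takes 1/12.
Quentin is living and takes 1/4.
Judith predeceased; the 1/4 allotted to Judith's branch passes to Judith's issue by representation.
The 1/4 is divided into 3 equal shares of 1/12 among Victor, Fiona, Lydia.
Victor is living and takes 1/12.
Fiona is living and takes 1/12.
Lydia is living and takes 1/12.

Beatrice 1/12; Diana 1/4; Fiona 1/12; Lydia 1/12; Nora 1/12; Quentin 1/4; Victor 1/12; Winifred 1/12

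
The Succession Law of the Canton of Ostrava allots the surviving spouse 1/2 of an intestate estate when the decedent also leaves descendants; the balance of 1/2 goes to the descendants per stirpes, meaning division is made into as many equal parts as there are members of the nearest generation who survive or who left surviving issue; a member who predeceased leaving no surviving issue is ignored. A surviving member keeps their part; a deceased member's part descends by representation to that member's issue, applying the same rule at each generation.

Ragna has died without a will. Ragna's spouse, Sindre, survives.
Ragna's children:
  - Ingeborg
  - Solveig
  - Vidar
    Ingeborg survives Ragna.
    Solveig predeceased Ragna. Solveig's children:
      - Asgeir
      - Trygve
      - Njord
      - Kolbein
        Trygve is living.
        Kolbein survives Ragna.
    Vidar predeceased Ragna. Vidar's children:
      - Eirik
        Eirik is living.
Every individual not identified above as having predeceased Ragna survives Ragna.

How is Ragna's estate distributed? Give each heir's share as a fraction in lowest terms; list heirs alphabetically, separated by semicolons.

Sindre, as surviving spouse, takes 1/2.
The remaining 1/2 passes to Ragna's descendants per stirpes.
The 1/2 is divided into 3 equal shares of 1/6 among Ingeborg, Solveig, Vidar.
Ingeborg is living and takes 1/6.
Solveig predeceased; the 1/6 allotted to Solveig's branch passes to Solveig's issue by representation.
The 1/6 is divided into 4 equal shares of 1/24 among Asgeir, Trygve, Njord, Kolbein.
Asgeir is living and takes 1/24.
Trygve is living and takes 1/24.
Njord is living and takes 1/24.
Kolbein is living and takes 1/24.
Vidar predeceased; the 1/6 allotted to Vidar's branch passes to Vidar's issue by representation.
Eirik is the sole taker at this level and receives the full 1/6.

Asgeir 1/24; Eirik 1/6; Ingeborg 1/6; Kolbein 1/24; Njord 1/24; Sindre 1/2; Trygve 1/24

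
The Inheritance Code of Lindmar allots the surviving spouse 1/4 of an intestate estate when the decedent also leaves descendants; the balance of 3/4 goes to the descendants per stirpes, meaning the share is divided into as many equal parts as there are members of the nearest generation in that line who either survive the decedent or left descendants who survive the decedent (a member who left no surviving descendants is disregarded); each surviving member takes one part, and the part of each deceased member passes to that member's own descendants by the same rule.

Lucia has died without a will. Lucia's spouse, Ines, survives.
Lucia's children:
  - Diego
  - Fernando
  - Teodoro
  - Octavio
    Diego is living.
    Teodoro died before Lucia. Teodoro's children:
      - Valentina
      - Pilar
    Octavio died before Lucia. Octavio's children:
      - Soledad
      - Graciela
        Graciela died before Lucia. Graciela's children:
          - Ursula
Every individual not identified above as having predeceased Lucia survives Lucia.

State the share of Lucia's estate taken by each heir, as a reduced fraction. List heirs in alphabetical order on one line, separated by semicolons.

Diego 3/16; Fernando 3/16; Ines 1/4; Pilar 3/32; Soledad 3/32; Ursula 3/32; Valentina 3/32

Ines, as surviving spouse, takes 1/4.
The remaining 3/4 passes to Lucia's descendants per stirpes.
The 3/4 is divided into 4 equal shares of 3/16 among Diego, Fernando, Teodoro, Octavio.
Diego is living and takes 3/16.
Fernando is living and takes 3/16.
Teodoro predeceased; the 3/16 allotted to Teodoro's branch passes to Teodoro's issue by representation.
The 3/16 is divided into 2 equal shares of 3/32 among Valentina, Pilar.
Valentina is living and takes 3/32.
Pilar is living and takes 3/32.
Octavio predeceased; the 3/16 allotted to Octavio's branch passes to Octavio's issue by representation.
The 3/16 is divided into 2 equal shares of 3/32 among Soledad, Graciela.
Soledad is living and takes 3/32.
Graciela predeceased; the 3/32 allotted to Graciela's branch passes to Graciela's issue by representation.
Ursula is the sole taker at this level and receives the full 3/32.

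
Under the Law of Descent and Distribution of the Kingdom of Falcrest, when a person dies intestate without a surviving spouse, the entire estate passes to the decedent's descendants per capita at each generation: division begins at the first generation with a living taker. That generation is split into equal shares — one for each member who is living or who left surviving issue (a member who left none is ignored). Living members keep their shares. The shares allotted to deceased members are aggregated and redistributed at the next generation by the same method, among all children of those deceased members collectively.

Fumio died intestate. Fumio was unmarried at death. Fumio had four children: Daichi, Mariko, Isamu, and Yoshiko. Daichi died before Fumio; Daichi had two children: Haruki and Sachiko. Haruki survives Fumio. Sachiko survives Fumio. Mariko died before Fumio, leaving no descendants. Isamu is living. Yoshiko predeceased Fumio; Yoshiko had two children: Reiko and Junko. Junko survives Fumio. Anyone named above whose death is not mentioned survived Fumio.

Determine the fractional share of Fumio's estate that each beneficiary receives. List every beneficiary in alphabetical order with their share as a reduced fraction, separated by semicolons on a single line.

Haruki 1/6; Isamu 1/3; Junko 1/6; Reiko 1/6; Sachiko 1/6

There is no surviving spouse, so the entire estate passes to Fumio's descendants per capita at each generation.
At generation 1 (Daichi, Isamu, Yoshiko) there are 3 shares of (1)/3 = 1/3 each.
Living: Isamu — each takes 1/3.
Deceased: Daichi and Yoshiko. Their combined 2/3 is pooled and carried to generation 2.
At generation 2 (Haruki, Sachiko, Reiko, Junko) there are 4 shares of (2/3)/4 = 1/6 each.
Living: Haruki, Sachiko, Reiko, and Junko — each takes 1/6.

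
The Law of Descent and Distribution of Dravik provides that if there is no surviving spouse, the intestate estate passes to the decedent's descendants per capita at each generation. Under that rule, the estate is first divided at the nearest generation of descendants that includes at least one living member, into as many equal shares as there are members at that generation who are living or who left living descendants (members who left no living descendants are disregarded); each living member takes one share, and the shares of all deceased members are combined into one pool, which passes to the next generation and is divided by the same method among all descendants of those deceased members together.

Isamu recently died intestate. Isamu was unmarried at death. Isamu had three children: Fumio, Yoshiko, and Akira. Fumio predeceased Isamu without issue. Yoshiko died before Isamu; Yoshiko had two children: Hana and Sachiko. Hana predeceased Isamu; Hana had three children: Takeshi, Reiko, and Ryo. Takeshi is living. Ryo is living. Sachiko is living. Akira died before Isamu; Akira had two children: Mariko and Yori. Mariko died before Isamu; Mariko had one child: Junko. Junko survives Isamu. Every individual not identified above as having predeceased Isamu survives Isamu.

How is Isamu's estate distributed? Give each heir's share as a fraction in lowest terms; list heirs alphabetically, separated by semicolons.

There is no surviving spouse, so the entire estate passes to Isamu's descendants per capita at each generation.
No one at generation 1 (Yoshiko, Akira) is living; moving to the next generation.
At generation 2 (Hana, Sachiko, Mariko, Yori) there are 4 shares of (1)/4 = 1/4 each.
Living: Sachiko and Yori — each takes 1/4.
Deceased: Hana and Mariko. Their combined 1/2 is pooled and carried to generation 3.
At generation 3 (Takeshi, Reiko, Ryo, Junko) there are 4 shares of (1/2)/4 = 1/8 each.
Living: Takeshi, Reiko, Ryo, and Junko — each takes 1/8.

Junko 1/8; Reiko 1/8; Ryo 1/8; Sachiko 1/4; Takeshi 1/8; Yori 1/4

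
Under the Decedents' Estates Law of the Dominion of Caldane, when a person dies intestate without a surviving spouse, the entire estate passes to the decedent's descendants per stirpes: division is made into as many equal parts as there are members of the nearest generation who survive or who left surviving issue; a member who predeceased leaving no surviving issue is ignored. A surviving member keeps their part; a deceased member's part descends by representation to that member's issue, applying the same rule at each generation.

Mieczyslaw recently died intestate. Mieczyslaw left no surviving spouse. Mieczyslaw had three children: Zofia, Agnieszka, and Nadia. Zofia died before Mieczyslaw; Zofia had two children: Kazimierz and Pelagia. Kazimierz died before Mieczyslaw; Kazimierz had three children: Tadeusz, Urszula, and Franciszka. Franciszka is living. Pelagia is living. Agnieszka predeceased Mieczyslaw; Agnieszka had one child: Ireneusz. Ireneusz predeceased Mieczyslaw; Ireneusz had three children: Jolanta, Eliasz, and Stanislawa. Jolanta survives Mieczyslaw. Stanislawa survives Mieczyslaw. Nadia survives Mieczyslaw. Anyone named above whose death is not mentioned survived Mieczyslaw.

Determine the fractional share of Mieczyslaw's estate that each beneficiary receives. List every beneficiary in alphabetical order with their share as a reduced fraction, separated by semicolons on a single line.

Eliasz 1/9; Franciszka 1/18; Jolanta 1/9; Nadia 1/3; Pelagia 1/6; Stanislawa 1/9; Tadeusz 1/18; Urszula 1/18

There is no surviving spouse, so the entire estate passes to Mieczyslaw's descendants per stirpes.
The estate is divided into 3 equal shares of 1/3 among Zofia, Agnieszka, Nadia.
Zofia predeceased; the 1/3 allotted to Zofia's branch passes to Zofia's issue by representation.
The 1/3 is divided into 2 equal shares of 1/6 among Kazimierz, Pelagia.
Kazimierz predeceased; the 1/6 allotted to Kazimierz's branch passes to Kazimierz's issue by representation.
The 1/6 is divided into 3 equal shares of 1/18 among Tadeusz, Urszula, Franciszka.
Tadeusz is living and takes 1/18.
Urszula is living and takes 1/18.
Franciszka is living and takes 1/18.
Pelagia is living and takes 1/6.
Agnieszka predeceased; the 1/3 allotted to Agnieszka's branch passes to Agnieszka's issue by representation.
Ireneusz's line is the sole branch at this level, so the full 1/3 passes to Ireneusz's issue by representation.
The 1/3 is divided into 3 equal shares of 1/9 among Jolanta, Eliasz, Stanislawa.
Jolanta is living and takes 1/9.
Eliasz is living and takes 1/9.
Stanislawa is living and takes 1/9.
Nadia is living and takes 1/3.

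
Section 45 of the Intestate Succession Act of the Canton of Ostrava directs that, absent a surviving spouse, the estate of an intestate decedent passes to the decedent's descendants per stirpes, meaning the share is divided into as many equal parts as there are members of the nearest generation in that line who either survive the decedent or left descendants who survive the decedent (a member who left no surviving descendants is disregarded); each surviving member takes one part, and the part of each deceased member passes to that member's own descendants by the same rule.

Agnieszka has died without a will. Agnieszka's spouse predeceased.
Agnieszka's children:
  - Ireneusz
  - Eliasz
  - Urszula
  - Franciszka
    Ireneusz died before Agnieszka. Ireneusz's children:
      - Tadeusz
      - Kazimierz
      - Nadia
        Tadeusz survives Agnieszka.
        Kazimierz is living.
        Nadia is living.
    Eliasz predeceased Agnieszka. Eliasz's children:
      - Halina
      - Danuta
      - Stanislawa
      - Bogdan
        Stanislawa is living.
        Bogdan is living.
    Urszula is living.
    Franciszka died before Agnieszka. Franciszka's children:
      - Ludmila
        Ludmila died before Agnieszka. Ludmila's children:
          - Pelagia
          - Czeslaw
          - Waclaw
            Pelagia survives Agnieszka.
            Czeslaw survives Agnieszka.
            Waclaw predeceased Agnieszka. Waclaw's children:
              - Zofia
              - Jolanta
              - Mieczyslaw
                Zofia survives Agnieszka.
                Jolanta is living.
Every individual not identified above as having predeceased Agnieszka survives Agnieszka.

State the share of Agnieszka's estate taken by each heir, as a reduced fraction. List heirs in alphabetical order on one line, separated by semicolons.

Bogdan 1/16; Czeslaw 1/12; Danuta 1/16; Halina 1/16; Jolanta 1/36; Kazimierz 1/12; Mieczyslaw 1/36; Nadia 1/12; Pelagia 1/12; Stanislawa 1/16; Tadeusz 1/12; Urszula 1/4; Zofia 1/36

There is no surviving spouse, so the entire estate passes to Agnieszka's descendants per stirpes.
The estate is divided into 4 equal shares of 1/4 among Ireneusz, Eliasz, Urszula, Franciszka.
Ireneusz predeceased; the 1/4 allotted to Ireneusz's branch passes to Ireneusz's issue by representation.
The 1/4 is divided into 3 equal shares of 1/12 among Tadeusz, Kazimierz, Nadia.
Tadeusz is living and takes 1/12.
Kazimierz is living and takes 1/12.
Nadia is living and takes 1/12.
Eliasz predeceased; the 1/4 allotted to Eliasz's branch passes to Eliasz's issue by representation.
The 1/4 is divided into 4 equal shares of 1/16 among Halina, Danuta, Stanislawa, Bogdan.
Halina is living and takes 1/16.
Danuta is living and takes 1/16.
Stanislawa is living and takes 1/16.
Bogdan is living and takes 1/16.
Urszula is living and takes 1/4.
Franciszka predeceased; the 1/4 allotted to Franciszka's branch passes to Franciszka's issue by representation.
Ludmila's line is the sole branch at this level, so the full 1/4 passes to Ludmila's issue by representation.
The 1/4 is divided into 3 equal shares of 1/12 among Pelagia, Czeslaw, Waclaw.
Pelagia is living and takes 1/12.
Czeslaw is living and takes 1/12.
Waclaw predeceased; the 1/12 allotted to Waclaw's branch passes to Waclaw's issue by representation.
The 1/12 is divided into 3 equal shares of 1/36 among Zofia, Jolanta, Mieczyslaw.
Zofia is living and takes 1/36.
Jolanta is living and takes 1/36.
Mieczyslaw is living and takes 1/36.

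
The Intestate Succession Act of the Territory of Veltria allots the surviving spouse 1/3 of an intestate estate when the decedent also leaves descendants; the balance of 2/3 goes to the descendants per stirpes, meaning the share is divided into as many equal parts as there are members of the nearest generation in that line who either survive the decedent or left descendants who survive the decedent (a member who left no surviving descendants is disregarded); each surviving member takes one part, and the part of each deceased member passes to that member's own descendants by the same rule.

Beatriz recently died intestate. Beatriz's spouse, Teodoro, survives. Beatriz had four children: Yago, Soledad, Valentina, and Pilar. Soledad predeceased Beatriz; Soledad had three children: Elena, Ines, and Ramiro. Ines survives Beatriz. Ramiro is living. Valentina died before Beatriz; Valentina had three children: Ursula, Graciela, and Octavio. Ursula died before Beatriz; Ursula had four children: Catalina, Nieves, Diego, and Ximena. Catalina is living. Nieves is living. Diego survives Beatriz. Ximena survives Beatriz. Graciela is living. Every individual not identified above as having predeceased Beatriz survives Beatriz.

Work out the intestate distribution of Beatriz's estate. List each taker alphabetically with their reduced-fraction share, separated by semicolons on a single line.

Catalina 1/72; Diego 1/72; Elena 1/18; Graciela 1/18; Ines 1/18; Nieves 1/72; Octavio 1/18; Pilar 1/6; Ramiro 1/18; Teodoro 1/3; Ximena 1/72; Yago 1/6

Teodoro, as surviving spouse, takes 1/3.
The remaining 2/3 passes to Beatriz's descendants per stirpes.
The 2/3 is divided into 4 equal shares of 1/6 among Yago, Soledad, Valentina, Pilar.
Yago is living and takes 1/6.
Soledad predeceased; the 1/6 allotted to Soledad's branch passes to Soledad's issue by representation.
The 1/6 is divided into 3 equal shares of 1/18 among Elena, Ines, Ramiro.
Elena is living and takes 1/18.
Ines is living and takes 1/18.
Ramiro is living and takes 1/18.
Valentina predeceased; the 1/6 allotted to Valentina's branch passes to Valentina's issue by representation.
The 1/6 is divided into 3 equal shares of 1/18 among Ursula, Graciela, Octavio.
Ursula predeceased; the 1/18 allotted to Ursula's branch passes to Ursula's issue by representation.
The 1/18 is divided into 4 equal shares of 1/72 among Catalina, Nieves, Diego, Ximena.
Catalina is living and takes 1/72.
Nieves is living and takes 1/72.
Diego is living and takes 1/72.
Ximena is living and takes 1/72.
Graciela is living and takes 1/18.
Octavio is living and takes 1/18.
Pilar is living and takes 1/6.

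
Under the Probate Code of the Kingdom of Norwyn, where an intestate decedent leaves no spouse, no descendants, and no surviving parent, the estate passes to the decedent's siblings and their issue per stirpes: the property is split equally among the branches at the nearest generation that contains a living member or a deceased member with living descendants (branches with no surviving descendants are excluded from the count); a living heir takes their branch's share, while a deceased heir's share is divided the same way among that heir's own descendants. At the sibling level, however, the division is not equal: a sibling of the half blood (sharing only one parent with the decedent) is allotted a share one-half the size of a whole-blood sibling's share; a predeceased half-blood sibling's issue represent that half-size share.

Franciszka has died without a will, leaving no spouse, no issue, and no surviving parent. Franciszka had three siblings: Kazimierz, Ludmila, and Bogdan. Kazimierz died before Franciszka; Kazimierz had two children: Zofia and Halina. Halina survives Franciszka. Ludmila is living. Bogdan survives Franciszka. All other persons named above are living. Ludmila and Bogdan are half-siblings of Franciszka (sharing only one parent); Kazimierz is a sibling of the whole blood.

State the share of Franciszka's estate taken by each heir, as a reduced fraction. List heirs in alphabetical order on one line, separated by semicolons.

No spouse, descendants, or parent survives, so the estate passes to Franciszka's siblings per stirpes.
Half-blood siblings count for one-half the weight of whole-blood siblings at the initial division.
Dividing 1 in proportion to weights (total weight 2): Kazimierz (weight 1) → 1/2; Ludmila (weight 1/2) → 1/4; Bogdan (weight 1/2) → 1/4.
Kazimierz predeceased; the 1/2 allotted to Kazimierz's branch passes to Kazimierz's issue by representation.
The 1/2 is divided into 2 equal shares of 1/4 among Zofia, Halina.
Zofia is living and takes 1/4.
Halina is living and takes 1/4.
Ludmila is living and takes 1/4.
Bogdan is living and takes 1/4.

Bogdan 1/4; Halina 1/4; Ludmila 1/4; Zofia 1/4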